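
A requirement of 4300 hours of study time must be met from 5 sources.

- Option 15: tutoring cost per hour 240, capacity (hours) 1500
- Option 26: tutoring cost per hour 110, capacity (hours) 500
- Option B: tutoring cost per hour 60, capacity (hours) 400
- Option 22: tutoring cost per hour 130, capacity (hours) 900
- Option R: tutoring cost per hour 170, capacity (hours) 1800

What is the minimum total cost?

Cheapest first:
Option B (60): use full 400 → 3900 hours to go.
Option 26 (110): use full 500 → 3400 hours to go.
Option 22 at 130: take all 900 hours → 2500 still needed.
Option R (170): use full 1800 → 700 hours to go.
Option 15 at 240: take 700 of its 1500 → requirement met.
Cost = 400×60 + 500×110 + 900×130 + 1800×170 + 700×240 = 670000.

670000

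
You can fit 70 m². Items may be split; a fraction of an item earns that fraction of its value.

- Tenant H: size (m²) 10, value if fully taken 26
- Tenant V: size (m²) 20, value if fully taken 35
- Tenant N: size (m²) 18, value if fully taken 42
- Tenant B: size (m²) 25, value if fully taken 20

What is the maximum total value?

Rank by value-to-size ratio: Tenant H 26/10≈2.6, Tenant N 42/18≈2.33, Tenant V 35/20≈1.75, Tenant B 20/25≈0.8.
Tenant H: take in full, 10 m² for value 26 — 60 left.
Tenant N: take in full, 18 m² for value 42 — 42 left.
All 20 m² of Tenant V fit (value 35) — 22 remain.
Fill the last 22 m² with part of Tenant B: 22/25 of it earns 17.6.
Total value = 120.6.

120.6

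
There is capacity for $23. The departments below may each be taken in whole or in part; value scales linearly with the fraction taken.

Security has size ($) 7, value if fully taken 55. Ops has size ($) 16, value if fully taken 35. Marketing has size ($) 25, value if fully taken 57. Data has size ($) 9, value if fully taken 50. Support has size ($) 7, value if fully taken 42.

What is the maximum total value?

Sort by value density: Security 55/7≈7.86, Support 42/7≈6, Data 50/9≈5.56, Marketing 57/25≈2.28, Ops 35/16≈2.19.
Security: take in full, 7 $ for value 55 — 16 left.
Support: take in full, 7 $ for value 42 — 9 left.
Take all of Data (9 $, value 50) — 0 $ left.
Total value = 147.

147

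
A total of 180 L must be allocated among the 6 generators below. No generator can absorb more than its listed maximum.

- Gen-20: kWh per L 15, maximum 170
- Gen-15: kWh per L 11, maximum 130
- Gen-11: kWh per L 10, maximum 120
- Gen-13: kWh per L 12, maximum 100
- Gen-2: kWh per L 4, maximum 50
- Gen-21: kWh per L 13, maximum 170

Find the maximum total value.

Highest kWh per L first: Gen-20 15 > Gen-21 13 > Gen-13 12 > Gen-15 11 > Gen-11 10 > Gen-2 4.
Give Gen-20 170 to hit its cap of 170 — 10 left.
Gen-21: +10 (room for 170) → 10. Pool exhausted.
Total = 15×170 + 13×10 = 2680.

2680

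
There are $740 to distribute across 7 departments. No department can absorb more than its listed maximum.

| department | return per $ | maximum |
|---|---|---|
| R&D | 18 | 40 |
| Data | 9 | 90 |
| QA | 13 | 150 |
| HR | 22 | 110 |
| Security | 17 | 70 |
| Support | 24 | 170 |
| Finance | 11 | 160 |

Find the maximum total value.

Highest return per $ first: Support 24 > HR 22 > R&D 18 > Security 17 > QA 13 > Finance 11 > Data 9.
Support: +170 to 170 (cap) → 570 left.
HR takes 110 to reach its cap of 110 → 460 left.
R&D: +40 to 40 (cap) → 420 left.
Give Security 70 to hit its cap of 70 → 350 left.
Give QA 150 to hit its cap of 150 → 200 left.
Give Finance 160 to hit its cap of 160 → 40 left.
Data: +40 (room for 90) → 40. Pool exhausted.
Total = 18×40 + 9×40 + 13×150 + 22×110 + 17×70 + 24×170 + 11×160 = 12480.

12480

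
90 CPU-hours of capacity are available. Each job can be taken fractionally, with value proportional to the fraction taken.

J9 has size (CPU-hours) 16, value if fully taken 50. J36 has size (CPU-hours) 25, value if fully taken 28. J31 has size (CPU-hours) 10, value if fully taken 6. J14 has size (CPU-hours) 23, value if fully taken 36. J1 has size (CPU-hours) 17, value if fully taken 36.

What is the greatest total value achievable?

Best value per unit of size first: J9 50/16≈3.12, J1 36/17≈2.12, J14 36/23≈1.57, J36 28/25≈1.12, J31 6/10≈0.6.
Take all of J9 (16 CPU-hours, value 50) ; 74 CPU-hours left.
Take all of J1 (17 CPU-hours, value 36) ; 57 CPU-hours left.
All 23 CPU-hours of J14 fit (value 36) ; 34 remain.
J36: take in full, 25 CPU-hours for value 28 ; 9 left.
9 CPU-hours left: a 9/10 share of J31 gives 6×9/10 = 5.4.
Total value = 155.4.

155.4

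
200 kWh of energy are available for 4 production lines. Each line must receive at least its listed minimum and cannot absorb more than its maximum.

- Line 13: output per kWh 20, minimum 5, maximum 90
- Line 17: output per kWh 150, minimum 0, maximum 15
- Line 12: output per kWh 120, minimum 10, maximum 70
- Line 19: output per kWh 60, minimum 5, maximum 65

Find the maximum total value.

Meeting every minimum uses 5+0+10+5 = 20 kWh, leaving 180.
Highest output per kWh first: Line 17 150 > Line 12 120 > Line 19 60 > Line 13 20.
Line 17 takes 15 more to reach its cap of 15 ; 165 left.
Line 12 takes 60 more to reach its cap of 70 ; 105 left.
Line 19: +60 to 65 (cap) ; 45 left.
Line 13 has room for 85 more but only 45 remain, so it gets 50.
Total = 20×50 + 150×15 + 120×70 + 60×65 = 15550.

15550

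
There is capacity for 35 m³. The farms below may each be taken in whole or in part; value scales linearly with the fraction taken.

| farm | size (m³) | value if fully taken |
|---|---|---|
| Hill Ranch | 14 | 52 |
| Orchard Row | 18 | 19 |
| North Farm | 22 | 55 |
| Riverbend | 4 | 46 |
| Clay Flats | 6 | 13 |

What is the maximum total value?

Rank by value-to-size ratio: Riverbend 46/4≈11.5, Hill Ranch 52/14≈3.71, North Farm 55/22≈2.5, Clay Flats 13/6≈2.17, Orchard Row 19/18≈1.06.
All 4 m³ of Riverbend fit (value 46) → 31 remain.
Take all of Hill Ranch (14 m³, value 52) → 17 m³ left.
Only 17 m³ remain; take 17/22 of North Farm for value 55×17/22 = 42.5.
Total value = 140.5.

140.5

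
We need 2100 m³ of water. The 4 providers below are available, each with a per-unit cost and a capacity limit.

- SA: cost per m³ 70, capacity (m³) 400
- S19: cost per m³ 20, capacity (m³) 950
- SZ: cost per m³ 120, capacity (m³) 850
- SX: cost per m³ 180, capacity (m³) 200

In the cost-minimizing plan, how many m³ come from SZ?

750

Cheapest first:
Take 950 from S19 at 20 — need 1150 more.
SA (70): use full 400 — 750 m³ to go.
SZ at 120: take 750 of its 850 — requirement met.
SX: unused.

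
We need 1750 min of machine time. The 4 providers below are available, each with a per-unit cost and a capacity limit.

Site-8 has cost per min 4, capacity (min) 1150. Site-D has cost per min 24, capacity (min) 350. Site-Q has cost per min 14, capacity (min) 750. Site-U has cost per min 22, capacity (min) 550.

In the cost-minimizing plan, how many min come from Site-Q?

Use providers in increasing cost order.
Take 1150 from Site-8 at 4 → need 600 more.
Take 600 from Site-Q at 14 to finish.
Site-U, Site-D: unused.

600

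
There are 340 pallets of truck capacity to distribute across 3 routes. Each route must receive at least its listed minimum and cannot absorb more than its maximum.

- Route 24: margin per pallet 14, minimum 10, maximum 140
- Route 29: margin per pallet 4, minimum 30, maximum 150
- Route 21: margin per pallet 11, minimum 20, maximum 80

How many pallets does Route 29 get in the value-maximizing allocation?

120

Meeting every minimum uses 10+30+20 = 60 pallets, leaving 280.
Order the routes by margin per pallet: Route 24 14 > Route 21 11 > Route 29 4.
Route 24 takes 130 more to reach its cap of 140 — 150 left.
Route 21 takes 60 more to reach its cap of 80 — 90 left.
Route 29: +90 (room for 120) → 120. Pool exhausted.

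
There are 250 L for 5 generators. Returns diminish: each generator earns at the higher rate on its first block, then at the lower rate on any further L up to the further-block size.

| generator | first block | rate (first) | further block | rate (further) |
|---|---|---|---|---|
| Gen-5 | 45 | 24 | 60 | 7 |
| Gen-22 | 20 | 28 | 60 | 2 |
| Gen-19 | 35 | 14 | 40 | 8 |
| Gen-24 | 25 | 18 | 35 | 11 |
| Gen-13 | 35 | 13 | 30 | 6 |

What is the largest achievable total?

Order all 10 blocks by rate: Gen-22/tier1 28 > Gen-5/tier1 24 > Gen-24/tier1 18 > Gen-19/tier1 14 > Gen-13/tier1 13 > Gen-24/tier2 11 > Gen-19/tier2 8 > Gen-5/tier2 7 > Gen-13/tier2 6 > Gen-22/tier2 2.
Fill Gen-22 tier1 block (20 at 28) — 230 left.
Gen-5/tier1 (24): +45 — 185 left.
Fill Gen-24 tier1 block (25 at 18) — 160 left.
Fill Gen-19 tier1 block (35 at 14) — 125 left.
Gen-13/tier1 (13): +35 — 90 left.
Fill Gen-24 tier2 block (35 at 11) — 55 left.
Gen-19 tier2 at 8: fill all 40 — 15 left.
15 remain; put them into Gen-5 tier2 at 7.
Total = 28×20 + 24×45 + 18×25 + 14×35 + 13×35 + 11×35 + 8×40 + 7×15 = 3845.

3845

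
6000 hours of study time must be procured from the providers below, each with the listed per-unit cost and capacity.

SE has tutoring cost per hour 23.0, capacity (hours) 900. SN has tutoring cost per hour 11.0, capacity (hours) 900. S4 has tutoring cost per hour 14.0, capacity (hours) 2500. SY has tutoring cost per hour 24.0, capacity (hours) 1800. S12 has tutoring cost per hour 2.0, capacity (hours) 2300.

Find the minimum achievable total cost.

Cheapest first:
S12 (2.0): use full 2300 — 3700 hours to go.
SN (11.0): use full 900 — 2800 hours to go.
Take 2500 from S4 at 14.0 — need 300 more.
SE at 23.0: take 300 of its 900 — requirement met.
SY: unused.
Cost = 2300×2.0 + 900×11.0 + 2500×14.0 + 300×23.0 = 56400.

56400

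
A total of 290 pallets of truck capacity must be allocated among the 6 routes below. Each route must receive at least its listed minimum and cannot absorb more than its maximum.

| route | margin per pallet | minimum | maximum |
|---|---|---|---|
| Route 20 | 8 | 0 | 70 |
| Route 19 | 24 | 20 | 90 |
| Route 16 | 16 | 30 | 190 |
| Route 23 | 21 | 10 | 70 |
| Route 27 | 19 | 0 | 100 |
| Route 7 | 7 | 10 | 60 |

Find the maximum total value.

5890

Meeting every minimum uses 0+20+30+10+0+10 = 70 pallets, leaving 220.
Rank by margin per pallet: Route 19 24 > Route 23 21 > Route 27 19 > Route 16 16 > Route 20 8 > Route 7 7.
Route 19 takes 70 more to reach its cap of 90 → 150 left.
Route 23: +60 to 70 (cap) → 90 left.
Route 27 has room for 100 more but only 90 remain, so it gets 90.
Total = 24×90 + 16×30 + 21×70 + 19×90 + 7×10 = 5890.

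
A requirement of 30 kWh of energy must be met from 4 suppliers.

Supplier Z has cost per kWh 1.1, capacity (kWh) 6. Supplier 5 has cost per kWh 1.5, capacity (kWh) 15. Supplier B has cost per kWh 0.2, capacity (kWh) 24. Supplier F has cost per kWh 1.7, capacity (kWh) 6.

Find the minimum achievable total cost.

Cheapest first:
Take 24 from Supplier B at 0.2 ; need 6 more.
Supplier Z at 1.1: take all 6 kWh ; 0 still needed.
Supplier 5, Supplier F: unused.
Cost = 24×0.2 + 6×1.1 = 11.4.

11.4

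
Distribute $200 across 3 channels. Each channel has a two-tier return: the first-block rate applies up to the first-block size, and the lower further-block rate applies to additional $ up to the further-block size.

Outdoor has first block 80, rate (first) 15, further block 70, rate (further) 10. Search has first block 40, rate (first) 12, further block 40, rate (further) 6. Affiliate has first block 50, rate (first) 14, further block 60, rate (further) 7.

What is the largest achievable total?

Rank every tier by rate: Outdoor/tier1 15 > Affiliate/tier1 14 > Search/tier1 12 > Outdoor/tier2 10 > Affiliate/tier2 7 > Search/tier2 6.
Fill Outdoor tier1 block (80 at 15) ; 120 left.
Affiliate tier1 at 14: fill all 50 ; 70 left.
Search/tier1 (12): +40 ; 30 left.
Outdoor tier2 at 10: only 30 left, fill 30.
Total = 15×80 + 14×50 + 12×40 + 10×30 = 2680.

2680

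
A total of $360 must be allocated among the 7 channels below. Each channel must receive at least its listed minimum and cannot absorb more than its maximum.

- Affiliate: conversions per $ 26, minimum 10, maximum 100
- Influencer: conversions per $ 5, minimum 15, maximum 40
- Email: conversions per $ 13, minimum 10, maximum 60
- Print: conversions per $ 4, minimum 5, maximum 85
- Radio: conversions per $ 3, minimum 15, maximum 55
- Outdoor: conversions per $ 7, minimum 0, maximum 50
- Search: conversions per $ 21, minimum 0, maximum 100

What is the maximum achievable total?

6045

Meeting every minimum uses 10+15+10+5+15+0+0 = 55 $, leaving 305.
Highest conversions per $ first: Affiliate 26 > Search 21 > Email 13 > Outdoor 7 > Influencer 5 > Print 4 > Radio 3.
Give Affiliate 90 more to hit its cap of 100 → 215 left.
Search takes 100 more to reach its cap of 100 → 115 left.
Give Email 50 more to hit its cap of 60 → 65 left.
Give Outdoor 50 more to hit its cap of 50 → 15 left.
Influencer has room for 25 more but only 15 remain, so it gets 30.
Total = 26×100 + 5×30 + 13×60 + 4×5 + 3×15 + 7×50 + 21×100 = 6045.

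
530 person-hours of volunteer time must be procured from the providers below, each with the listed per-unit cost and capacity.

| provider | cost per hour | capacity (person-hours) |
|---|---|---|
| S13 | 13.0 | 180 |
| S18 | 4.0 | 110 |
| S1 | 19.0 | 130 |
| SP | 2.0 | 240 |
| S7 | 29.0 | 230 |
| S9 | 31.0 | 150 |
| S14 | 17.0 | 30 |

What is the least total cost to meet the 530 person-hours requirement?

3260

Fill from the cheapest provider first.
SP (2.0): use full 240 ; 290 person-hours to go.
S18 (4.0): use full 110 ; 180 person-hours to go.
S13 at 13.0: take all 180 person-hours ; 0 still needed.
S14, S1, S7, S9: unused.
Cost = 240×2.0 + 110×4.0 + 180×13.0 = 3260.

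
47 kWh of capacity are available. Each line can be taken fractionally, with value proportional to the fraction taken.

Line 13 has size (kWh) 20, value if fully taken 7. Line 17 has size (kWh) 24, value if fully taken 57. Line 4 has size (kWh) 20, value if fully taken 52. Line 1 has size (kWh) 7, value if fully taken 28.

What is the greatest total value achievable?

Best value per unit of size first: Line 1 28/7≈4, Line 4 52/20≈2.6, Line 17 57/24≈2.38, Line 13 7/20≈0.35.
All 7 kWh of Line 1 fit (value 28) → 40 remain.
Line 4: take in full, 20 kWh for value 52 → 20 left.
Only 20 kWh remain; take 20/24 of Line 17 for value 57×20/24 = 47.5.
Total value = 127.5.

127.5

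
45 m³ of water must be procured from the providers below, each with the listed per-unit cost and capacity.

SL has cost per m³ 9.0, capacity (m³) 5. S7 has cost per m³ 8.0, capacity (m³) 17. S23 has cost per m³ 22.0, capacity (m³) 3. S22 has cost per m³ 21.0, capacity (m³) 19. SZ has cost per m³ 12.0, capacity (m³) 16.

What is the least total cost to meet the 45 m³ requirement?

Cheapest first:
Take 17 from S7 at 8.0 → need 28 more.
Take 5 from SL at 9.0 → need 23 more.
SZ (12.0): use full 16 → 7 m³ to go.
Take 7 from S22 at 21.0 to finish.
S23: unused.
Cost = 17×8.0 + 5×9.0 + 16×12.0 + 7×21.0 = 520.

520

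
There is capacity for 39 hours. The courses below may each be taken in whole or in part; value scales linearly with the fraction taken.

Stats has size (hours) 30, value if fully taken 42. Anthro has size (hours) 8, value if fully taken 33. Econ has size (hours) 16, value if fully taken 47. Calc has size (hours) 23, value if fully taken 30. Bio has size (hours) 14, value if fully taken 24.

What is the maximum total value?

Sort by value density: Anthro 33/8≈4.12, Econ 47/16≈2.94, Bio 24/14≈1.71, Stats 42/30≈1.4, Calc 30/23≈1.3.
Take all of Anthro (8 hours, value 33) ; 31 hours left.
Econ: take in full, 16 hours for value 47 ; 15 left.
Bio: take in full, 14 hours for value 24 ; 1 left.
Fill the last 1 hours with part of Stats: 1/30 of it earns 1.4.
Total value = 105.4.

105.4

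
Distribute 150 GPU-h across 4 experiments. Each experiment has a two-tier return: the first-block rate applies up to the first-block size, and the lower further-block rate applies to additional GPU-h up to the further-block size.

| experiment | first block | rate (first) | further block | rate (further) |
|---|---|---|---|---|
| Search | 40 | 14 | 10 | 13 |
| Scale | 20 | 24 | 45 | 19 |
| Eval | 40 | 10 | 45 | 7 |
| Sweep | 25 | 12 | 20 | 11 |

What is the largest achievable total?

2435

Rank every tier by rate: Scale/T1 24 > Scale/T2 19 > Search/T1 14 > Search/T2 13 > Sweep/T1 12 > Sweep/T2 11 > Eval/T1 10 > Eval/T2 7.
Scale/T1 (24): +20 — 130 left.
Fill Scale T2 block (45 at 19) — 85 left.
Search T1 at 14: fill all 40 — 45 left.
Search T2 at 13: fill all 10 — 35 left.
Sweep/T1 (12): +25 — 10 left.
Sweep T2 at 11: only 10 left, fill 10.
Total = 24×20 + 19×45 + 14×40 + 13×10 + 12×25 + 11×10 = 2435.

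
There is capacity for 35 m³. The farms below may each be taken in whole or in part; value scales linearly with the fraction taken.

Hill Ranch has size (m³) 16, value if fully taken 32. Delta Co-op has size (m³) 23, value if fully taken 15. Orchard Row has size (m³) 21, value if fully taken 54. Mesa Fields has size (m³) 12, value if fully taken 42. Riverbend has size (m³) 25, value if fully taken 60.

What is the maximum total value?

Rank by value-to-size ratio: Mesa Fields 42/12≈3.5, Orchard Row 54/21≈2.57, Riverbend 60/25≈2.4, Hill Ranch 32/16≈2, Delta Co-op 15/23≈0.652.
Take all of Mesa Fields (12 m³, value 42) ; 23 m³ left.
Take all of Orchard Row (21 m³, value 54) ; 2 m³ left.
Only 2 m³ remain; take 2/25 of Riverbend for value 60×2/25 = 4.8.
Total value = 100.8.

100.8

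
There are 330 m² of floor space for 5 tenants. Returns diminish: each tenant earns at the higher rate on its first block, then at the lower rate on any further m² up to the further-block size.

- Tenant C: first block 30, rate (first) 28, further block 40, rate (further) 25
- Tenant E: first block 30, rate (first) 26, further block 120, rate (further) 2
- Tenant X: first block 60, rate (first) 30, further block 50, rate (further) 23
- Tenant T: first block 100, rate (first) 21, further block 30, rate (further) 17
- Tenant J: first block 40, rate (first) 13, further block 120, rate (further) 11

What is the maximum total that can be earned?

Treat each block as its own option and order by rate: Tenant X/T1 30 > Tenant C/T1 28 > Tenant E/T1 26 > Tenant C/T2 25 > Tenant X/T2 23 > Tenant T/T1 21 > Tenant T/T2 17 > Tenant J/T1 13 > Tenant J/T2 11 > Tenant E/T2 2.
Tenant X T1 at 30: fill all 60 — 270 left.
Fill Tenant C T1 block (30 at 28) — 240 left.
Tenant E/T1 (26): +30 — 210 left.
Fill Tenant C T2 block (40 at 25) — 170 left.
Tenant X T2 at 23: fill all 50 — 120 left.
Tenant T/T1 (21): +100 — 20 left.
Tenant T/T2: +20 of 30 at 17; pool empty.
Total = 30×60 + 28×30 + 26×30 + 25×40 + 23×50 + 21×100 + 17×20 = 8010.

8010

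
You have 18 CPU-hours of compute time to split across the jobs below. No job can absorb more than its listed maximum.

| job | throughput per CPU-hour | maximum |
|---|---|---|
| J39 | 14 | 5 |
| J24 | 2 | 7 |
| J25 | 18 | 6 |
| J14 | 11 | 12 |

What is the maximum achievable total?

Order the jobs by throughput per CPU-hour: J25 18 > J39 14 > J14 11 > J24 2.
Give J25 6 to hit its cap of 6 ; 12 left.
J39 takes 5 to reach its cap of 5 ; 7 left.
J14 has room for 12 but only 7 remain, so it gets 7.
Total = 14×5 + 18×6 + 11×7 = 255.

255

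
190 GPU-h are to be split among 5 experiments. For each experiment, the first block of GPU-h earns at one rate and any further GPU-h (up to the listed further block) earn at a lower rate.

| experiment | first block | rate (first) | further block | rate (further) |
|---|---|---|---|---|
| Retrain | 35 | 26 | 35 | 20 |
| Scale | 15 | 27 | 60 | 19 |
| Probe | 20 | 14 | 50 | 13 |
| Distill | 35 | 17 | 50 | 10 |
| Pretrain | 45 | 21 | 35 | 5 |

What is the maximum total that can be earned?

Treat each block as its own option and order by rate: Scale/first 27 > Retrain/first 26 > Pretrain/first 21 > Retrain/second 20 > Scale/second 19 > Distill/first 17 > Probe/first 14 > Probe/second 13 > Distill/second 10 > Pretrain/second 5.
Scale/first (27): +15 ; 175 left.
Retrain/first (26): +35 ; 140 left.
Fill Pretrain first block (45 at 21) ; 95 left.
Retrain second at 20: fill all 35 ; 60 left.
Fill Scale second block (60 at 19) ; 0 left.
Total = 27×15 + 26×35 + 21×45 + 20×35 + 19×60 = 4100.

4100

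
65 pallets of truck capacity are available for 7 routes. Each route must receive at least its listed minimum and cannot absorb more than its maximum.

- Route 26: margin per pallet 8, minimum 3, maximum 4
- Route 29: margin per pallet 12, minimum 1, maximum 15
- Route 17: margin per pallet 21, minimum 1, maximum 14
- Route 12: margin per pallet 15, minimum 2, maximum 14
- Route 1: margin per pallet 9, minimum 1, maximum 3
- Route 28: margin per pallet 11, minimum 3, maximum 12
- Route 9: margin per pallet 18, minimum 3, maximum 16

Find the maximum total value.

1026

Meeting every minimum uses 3+1+1+2+1+3+3 = 14 pallets, leaving 51.
Highest margin per pallet first: Route 17 21 > Route 9 18 > Route 12 15 > Route 29 12 > Route 28 11 > Route 1 9 > Route 26 8.
Route 17: +13 to 14 (cap) → 38 left.
Route 9 takes 13 more to reach its cap of 16 → 25 left.
Route 12: +12 to 14 (cap) → 13 left.
Route 29: +13 (room for 14) → 14. Pool exhausted.
Total = 8×3 + 12×14 + 21×14 + 15×14 + 9×1 + 11×3 + 18×16 = 1026.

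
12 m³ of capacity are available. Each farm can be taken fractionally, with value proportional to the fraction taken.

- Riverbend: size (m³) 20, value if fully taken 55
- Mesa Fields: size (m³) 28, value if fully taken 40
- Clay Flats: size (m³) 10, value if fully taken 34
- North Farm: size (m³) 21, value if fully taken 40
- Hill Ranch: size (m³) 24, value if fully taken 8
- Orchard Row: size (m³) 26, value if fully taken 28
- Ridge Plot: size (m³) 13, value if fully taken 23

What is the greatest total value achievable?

Sort by value density: Clay Flats 34/10≈3.4, Riverbend 55/20≈2.75, North Farm 40/21≈1.9, Ridge Plot 23/13≈1.77, Mesa Fields 40/28≈1.43, Orchard Row 28/26≈1.08, Hill Ranch 8/24≈0.333.
Clay Flats: take in full, 10 m³ for value 34 — 2 left.
2 m³ left: a 2/20 share of Riverbend gives 55×2/20 = 5.5.
Total value = 39.5.

39.5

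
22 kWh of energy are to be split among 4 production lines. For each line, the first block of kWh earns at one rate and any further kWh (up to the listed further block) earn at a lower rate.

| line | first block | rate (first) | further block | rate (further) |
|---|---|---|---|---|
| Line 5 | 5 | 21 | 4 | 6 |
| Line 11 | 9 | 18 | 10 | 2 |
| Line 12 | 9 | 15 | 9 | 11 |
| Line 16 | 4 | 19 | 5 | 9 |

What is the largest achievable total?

Order all 8 blocks by rate: Line 5/first 21 > Line 16/first 19 > Line 11/first 18 > Line 12/first 15 > Line 12/second 11 > Line 16/second 9 > Line 5/second 6 > Line 11/second 2.
Fill Line 5 first block (5 at 21) — 17 left.
Line 16/first (19): +4 — 13 left.
Line 11 first at 18: fill all 9 — 4 left.
Line 12/first: +4 of 9 at 15; pool empty.
Total = 21×5 + 19×4 + 18×9 + 15×4 = 403.

403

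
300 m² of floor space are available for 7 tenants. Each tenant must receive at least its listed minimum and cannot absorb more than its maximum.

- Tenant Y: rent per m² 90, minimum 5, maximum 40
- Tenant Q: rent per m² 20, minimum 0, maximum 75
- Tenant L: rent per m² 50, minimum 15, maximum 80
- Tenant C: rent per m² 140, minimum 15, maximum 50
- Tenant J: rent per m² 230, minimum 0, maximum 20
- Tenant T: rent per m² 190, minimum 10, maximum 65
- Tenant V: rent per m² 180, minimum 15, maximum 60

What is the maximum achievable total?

41600

Meeting every minimum uses 5+0+15+15+0+10+15 = 60 m², leaving 240.
Highest rent per m² first: Tenant J 230 > Tenant T 190 > Tenant V 180 > Tenant C 140 > Tenant Y 90 > Tenant L 50 > Tenant Q 20.
Tenant J takes 20 more to reach its cap of 20 — 220 left.
Give Tenant T 55 more to hit its cap of 65 — 165 left.
Tenant V takes 45 more to reach its cap of 60 — 120 left.
Tenant C: +35 to 50 (cap) — 85 left.
Tenant Y takes 35 more to reach its cap of 40 — 50 left.
Only 50 left; Tenant L takes them to reach 65.
Total = 90×40 + 50×65 + 140×50 + 230×20 + 190×65 + 180×60 = 41600.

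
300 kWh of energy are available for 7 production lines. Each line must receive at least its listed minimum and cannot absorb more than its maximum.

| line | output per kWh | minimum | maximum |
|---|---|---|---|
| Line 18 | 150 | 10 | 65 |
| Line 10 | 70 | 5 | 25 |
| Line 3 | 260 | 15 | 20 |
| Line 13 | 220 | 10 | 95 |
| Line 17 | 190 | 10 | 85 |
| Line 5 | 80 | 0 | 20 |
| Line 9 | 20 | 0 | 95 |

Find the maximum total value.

Meeting every minimum uses 10+5+15+10+10+0+0 = 50 kWh, leaving 250.
Order the production lines by output per kWh: Line 3 260 > Line 13 220 > Line 17 190 > Line 18 150 > Line 5 80 > Line 10 70 > Line 9 20.
Give Line 3 5 more to hit its cap of 20 — 245 left.
Line 13: +85 to 95 (cap) — 160 left.
Line 17 takes 75 more to reach its cap of 85 — 85 left.
Line 18: +55 to 65 (cap) — 30 left.
Line 5 takes 20 more to reach its cap of 20 — 10 left.
Line 10 has room for 20 more but only 10 remain, so it gets 15.
Total = 150×65 + 70×15 + 260×20 + 220×95 + 190×85 + 80×20 = 54650.

54650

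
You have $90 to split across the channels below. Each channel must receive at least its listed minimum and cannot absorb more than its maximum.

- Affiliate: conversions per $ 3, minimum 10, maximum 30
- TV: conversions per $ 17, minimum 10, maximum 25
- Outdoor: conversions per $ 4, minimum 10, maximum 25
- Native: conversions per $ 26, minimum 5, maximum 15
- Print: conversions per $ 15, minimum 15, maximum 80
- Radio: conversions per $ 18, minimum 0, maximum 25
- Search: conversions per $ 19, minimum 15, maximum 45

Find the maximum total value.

1425

Meeting every minimum uses 10+10+10+5+15+0+15 = 65 $, leaving 25.
Rank by conversions per $: Native 26 > Search 19 > Radio 18 > TV 17 > Print 15 > Outdoor 4 > Affiliate 3.
Native: +10 to 15 (cap) ; 15 left.
Only 15 left; Search takes them to reach 30.
Total = 3×10 + 17×10 + 4×10 + 26×15 + 15×15 + 19×30 = 1425.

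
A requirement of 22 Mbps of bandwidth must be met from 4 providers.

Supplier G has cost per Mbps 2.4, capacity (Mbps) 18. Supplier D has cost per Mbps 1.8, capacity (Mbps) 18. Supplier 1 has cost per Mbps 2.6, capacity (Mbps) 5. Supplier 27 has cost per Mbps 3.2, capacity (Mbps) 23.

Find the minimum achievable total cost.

Cheapest first:
Take 18 from Supplier D at 1.8 → need 4 more.
Take 4 from Supplier G at 2.4 to finish.
Supplier 1, Supplier 27: unused.
Cost = 18×1.8 + 4×2.4 = 42.

42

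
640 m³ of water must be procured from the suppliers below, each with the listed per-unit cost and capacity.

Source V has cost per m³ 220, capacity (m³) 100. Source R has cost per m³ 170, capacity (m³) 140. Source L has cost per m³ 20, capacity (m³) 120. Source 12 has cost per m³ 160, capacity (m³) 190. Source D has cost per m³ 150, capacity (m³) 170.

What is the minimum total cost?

Use suppliers in increasing cost order.
Source L at 20: take all 120 m³ — 520 still needed.
Source D at 150: take all 170 m³ — 350 still needed.
Take 190 from Source 12 at 160 — need 160 more.
Source R (170): use full 140 — 20 m³ to go.
Source V (220): take the remaining 20 — done.
Cost = 120×20 + 170×150 + 190×160 + 140×170 + 20×220 = 86500.

86500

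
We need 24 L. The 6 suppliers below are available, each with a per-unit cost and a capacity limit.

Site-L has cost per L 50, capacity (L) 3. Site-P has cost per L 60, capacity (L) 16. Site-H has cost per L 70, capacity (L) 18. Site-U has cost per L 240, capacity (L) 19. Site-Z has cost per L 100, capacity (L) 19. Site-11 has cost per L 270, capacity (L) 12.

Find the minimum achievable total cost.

Fill from the cheapest supplier first.
Site-L (50): use full 3 — 21 L to go.
Site-P at 60: take all 16 L — 5 still needed.
Take 5 from Site-H at 70 to finish.
Site-Z, Site-U, Site-11: unused.
Cost = 3×50 + 16×60 + 5×70 = 1460.

1460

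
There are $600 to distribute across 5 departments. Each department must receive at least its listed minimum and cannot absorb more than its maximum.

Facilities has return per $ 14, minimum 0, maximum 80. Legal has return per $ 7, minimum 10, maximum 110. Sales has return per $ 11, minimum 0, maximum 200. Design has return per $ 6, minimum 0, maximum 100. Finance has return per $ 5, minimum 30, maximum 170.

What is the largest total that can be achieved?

5240

Meeting every minimum uses 0+10+0+0+30 = 40 $, leaving 560.
Highest return per $ first: Facilities 14 > Sales 11 > Legal 7 > Design 6 > Finance 5.
Facilities takes 80 more to reach its cap of 80 → 480 left.
Give Sales 200 more to hit its cap of 200 → 280 left.
Give Legal 100 more to hit its cap of 110 → 180 left.
Design: +100 to 100 (cap) → 80 left.
Only 80 left; Finance takes them to reach 110.
Total = 14×80 + 7×110 + 11×200 + 6×100 + 5×110 = 5240.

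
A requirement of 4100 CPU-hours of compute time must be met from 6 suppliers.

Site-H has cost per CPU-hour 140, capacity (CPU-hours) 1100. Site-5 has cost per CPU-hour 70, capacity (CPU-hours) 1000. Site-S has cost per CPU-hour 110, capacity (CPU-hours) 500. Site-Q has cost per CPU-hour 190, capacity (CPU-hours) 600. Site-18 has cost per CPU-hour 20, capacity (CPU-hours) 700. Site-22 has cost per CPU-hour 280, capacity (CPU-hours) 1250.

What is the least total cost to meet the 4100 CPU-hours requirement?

Fill from the cheapest supplier first.
Site-18 at 20: take all 700 CPU-hours — 3400 still needed.
Site-5 (70): use full 1000 — 2400 CPU-hours to go.
Site-S (110): use full 500 — 1900 CPU-hours to go.
Take 1100 from Site-H at 140 — need 800 more.
Site-Q (190): use full 600 — 200 CPU-hours to go.
Take 200 from Site-22 at 280 to finish.
Cost = 700×20 + 1000×70 + 500×110 + 1100×140 + 600×190 + 200×280 = 463000.

463000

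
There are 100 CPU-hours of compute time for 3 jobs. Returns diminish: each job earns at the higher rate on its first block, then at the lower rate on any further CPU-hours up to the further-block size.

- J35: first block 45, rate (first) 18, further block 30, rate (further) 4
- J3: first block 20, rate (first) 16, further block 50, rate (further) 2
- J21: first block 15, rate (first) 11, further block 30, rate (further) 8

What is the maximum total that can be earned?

Order all 6 blocks by rate: J35/first 18 > J3/first 16 > J21/first 11 > J21/second 8 > J35/second 4 > J3/second 2.
Fill J35 first block (45 at 18) → 55 left.
Fill J3 first block (20 at 16) → 35 left.
Fill J21 first block (15 at 11) → 20 left.
J21/second: +20 of 30 at 8; pool empty.
Total = 18×45 + 16×20 + 11×15 + 8×20 = 1455.

1455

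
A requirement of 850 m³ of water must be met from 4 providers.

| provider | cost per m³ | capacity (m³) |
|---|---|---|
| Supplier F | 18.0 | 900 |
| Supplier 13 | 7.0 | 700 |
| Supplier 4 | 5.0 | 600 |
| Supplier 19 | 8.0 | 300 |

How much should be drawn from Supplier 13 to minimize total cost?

250

Use providers in increasing cost order.
Supplier 4 (5.0): use full 600 — 250 m³ to go.
Take 250 from Supplier 13 at 7.0 to finish.
Supplier 19, Supplier F: unused.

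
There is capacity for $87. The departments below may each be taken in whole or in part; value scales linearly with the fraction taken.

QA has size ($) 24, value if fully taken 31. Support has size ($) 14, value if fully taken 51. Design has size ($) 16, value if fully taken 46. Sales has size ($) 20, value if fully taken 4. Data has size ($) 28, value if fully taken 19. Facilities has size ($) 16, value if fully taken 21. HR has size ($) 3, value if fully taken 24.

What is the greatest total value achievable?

Rank by value-to-size ratio: HR 24/3≈8, Support 51/14≈3.64, Design 46/16≈2.88, Facilities 21/16≈1.31, QA 31/24≈1.29, Data 19/28≈0.679, Sales 4/20≈0.2.
HR: take in full, 3 $ for value 24 ; 84 left.
Support: take in full, 14 $ for value 51 ; 70 left.
All 16 $ of Design fit (value 46) ; 54 remain.
Take all of Facilities (16 $, value 21) ; 38 $ left.
QA: take in full, 24 $ for value 31 ; 14 left.
Only 14 $ remain; take 14/28 of Data for value 19×14/28 = 9.5.
Total value = 182.5.

182.5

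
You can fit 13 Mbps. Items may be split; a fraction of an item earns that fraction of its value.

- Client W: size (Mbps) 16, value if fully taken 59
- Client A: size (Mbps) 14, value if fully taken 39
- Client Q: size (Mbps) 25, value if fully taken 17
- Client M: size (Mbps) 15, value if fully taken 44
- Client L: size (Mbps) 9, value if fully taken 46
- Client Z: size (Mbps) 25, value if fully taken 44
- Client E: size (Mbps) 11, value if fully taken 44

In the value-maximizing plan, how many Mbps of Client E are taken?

4

Rank by value-to-size ratio: Client L 46/9≈5.11, Client E 44/11≈4, Client W 59/16≈3.69, Client M 44/15≈2.93, Client A 39/14≈2.79, Client Z 44/25≈1.76, Client Q 17/25≈0.68.
Client L: take in full, 9 Mbps for value 46 → 4 left.
Only 4 Mbps remain; take 4/11 of Client E for value 44×4/11 = 16.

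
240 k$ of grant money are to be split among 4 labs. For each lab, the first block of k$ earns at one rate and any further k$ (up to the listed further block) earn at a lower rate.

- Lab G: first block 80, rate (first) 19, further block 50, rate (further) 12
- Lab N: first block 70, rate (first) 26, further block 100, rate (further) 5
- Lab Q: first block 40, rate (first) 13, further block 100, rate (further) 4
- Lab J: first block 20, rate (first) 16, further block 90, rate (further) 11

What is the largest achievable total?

Rank every tier by rate: Lab N/T1 26 > Lab G/T1 19 > Lab J/T1 16 > Lab Q/T1 13 > Lab G/T2 12 > Lab J/T2 11 > Lab N/T2 5 > Lab Q/T2 4.
Lab N T1 at 26: fill all 70 — 170 left.
Fill Lab G T1 block (80 at 19) — 90 left.
Lab J T1 at 16: fill all 20 — 70 left.
Lab Q/T1 (13): +40 — 30 left.
Lab G/T2: +30 of 50 at 12; pool empty.
Total = 26×70 + 19×80 + 16×20 + 13×40 + 12×30 = 4540.

4540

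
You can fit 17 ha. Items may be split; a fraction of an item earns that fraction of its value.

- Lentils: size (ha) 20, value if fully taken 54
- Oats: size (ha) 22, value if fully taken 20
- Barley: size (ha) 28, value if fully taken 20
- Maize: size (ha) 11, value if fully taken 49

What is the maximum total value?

65.2

Rank by value-to-size ratio: Maize 49/11≈4.45, Lentils 54/20≈2.7, Oats 20/22≈0.909, Barley 20/28≈0.714.
All 11 ha of Maize fit (value 49) → 6 remain.
Only 6 ha remain; take 6/20 of Lentils for value 54×6/20 = 16.2.
Total value = 65.2.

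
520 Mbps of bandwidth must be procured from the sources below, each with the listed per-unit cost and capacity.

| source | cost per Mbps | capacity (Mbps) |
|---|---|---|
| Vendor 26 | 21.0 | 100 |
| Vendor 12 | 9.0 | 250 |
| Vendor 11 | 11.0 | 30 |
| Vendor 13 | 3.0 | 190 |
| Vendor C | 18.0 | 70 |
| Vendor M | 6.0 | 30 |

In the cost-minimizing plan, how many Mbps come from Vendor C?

20

Cheapest first:
Vendor 13 (3.0): use full 190 ; 330 Mbps to go.
Take 30 from Vendor M at 6.0 ; need 300 more.
Vendor 12 at 9.0: take all 250 Mbps ; 50 still needed.
Take 30 from Vendor 11 at 11.0 ; need 20 more.
Vendor C at 18.0: take 20 of its 70 ; requirement met.
Vendor 26: unused.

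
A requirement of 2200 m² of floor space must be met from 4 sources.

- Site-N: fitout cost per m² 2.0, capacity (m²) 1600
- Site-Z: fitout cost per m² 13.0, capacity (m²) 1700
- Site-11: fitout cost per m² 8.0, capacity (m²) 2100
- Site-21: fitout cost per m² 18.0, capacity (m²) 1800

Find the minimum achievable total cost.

Cheapest first:
Site-N (2.0): use full 1600 → 600 m² to go.
Site-11 (8.0): take the remaining 600 → done.
Site-Z, Site-21: unused.
Cost = 1600×2.0 + 600×8.0 = 8000.

8000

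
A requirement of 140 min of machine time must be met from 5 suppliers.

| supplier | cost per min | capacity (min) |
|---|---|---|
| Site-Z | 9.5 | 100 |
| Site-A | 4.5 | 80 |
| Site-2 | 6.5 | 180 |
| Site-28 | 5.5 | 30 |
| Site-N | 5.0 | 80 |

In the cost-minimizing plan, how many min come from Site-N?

60

Fill from the cheapest supplier first.
Site-A (4.5): use full 80 — 60 min to go.
Site-N (5.0): take the remaining 60 — done.
Site-28, Site-2, Site-Z: unused.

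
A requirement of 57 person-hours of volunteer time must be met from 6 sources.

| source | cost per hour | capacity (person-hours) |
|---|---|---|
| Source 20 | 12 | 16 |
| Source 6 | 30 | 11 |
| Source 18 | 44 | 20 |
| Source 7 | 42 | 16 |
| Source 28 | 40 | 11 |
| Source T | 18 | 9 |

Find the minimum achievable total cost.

1544

Cheapest first:
Source 20 (12): use full 16 ; 41 person-hours to go.
Source T at 18: take all 9 person-hours ; 32 still needed.
Source 6 at 30: take all 11 person-hours ; 21 still needed.
Source 28 (40): use full 11 ; 10 person-hours to go.
Take 10 from Source 7 at 42 to finish.
Source 18: unused.
Cost = 16×12 + 9×18 + 11×30 + 11×40 + 10×42 = 1544.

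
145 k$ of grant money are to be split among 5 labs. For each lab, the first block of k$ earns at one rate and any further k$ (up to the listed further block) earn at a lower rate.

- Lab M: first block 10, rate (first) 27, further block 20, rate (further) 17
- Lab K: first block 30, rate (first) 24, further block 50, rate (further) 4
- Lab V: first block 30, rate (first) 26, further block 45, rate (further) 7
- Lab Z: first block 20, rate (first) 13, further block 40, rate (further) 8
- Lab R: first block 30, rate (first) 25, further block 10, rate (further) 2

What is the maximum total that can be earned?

Rank every tier by rate: Lab M/first 27 > Lab V/first 26 > Lab R/first 25 > Lab K/first 24 > Lab M/second 17 > Lab Z/first 13 > Lab Z/second 8 > Lab V/second 7 > Lab K/second 4 > Lab R/second 2.
Lab M first at 27: fill all 10 ; 135 left.
Lab V first at 26: fill all 30 ; 105 left.
Fill Lab R first block (30 at 25) ; 75 left.
Lab K/first (24): +30 ; 45 left.
Lab M/second (17): +20 ; 25 left.
Lab Z first at 13: fill all 20 ; 5 left.
Lab Z second at 8: only 5 left, fill 5.
Total = 27×10 + 26×30 + 25×30 + 24×30 + 17×20 + 13×20 + 8×5 = 3160.

3160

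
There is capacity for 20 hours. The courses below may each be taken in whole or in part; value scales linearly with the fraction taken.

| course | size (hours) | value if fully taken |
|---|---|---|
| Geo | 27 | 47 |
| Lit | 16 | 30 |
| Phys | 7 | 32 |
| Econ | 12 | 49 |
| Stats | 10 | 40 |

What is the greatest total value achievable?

Sort by value density: Phys 32/7≈4.57, Econ 49/12≈4.08, Stats 40/10≈4, Lit 30/16≈1.88, Geo 47/27≈1.74.
All 7 hours of Phys fit (value 32) ; 13 remain.
All 12 hours of Econ fit (value 49) ; 1 remain.
1 hours left: a 1/10 share of Stats gives 40×1/10 = 4.
Total value = 85.

85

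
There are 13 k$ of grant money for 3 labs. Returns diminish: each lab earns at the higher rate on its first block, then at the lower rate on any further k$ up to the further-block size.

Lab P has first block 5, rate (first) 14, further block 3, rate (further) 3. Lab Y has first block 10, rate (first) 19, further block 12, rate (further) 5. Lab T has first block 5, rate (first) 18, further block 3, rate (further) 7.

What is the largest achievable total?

Treat each block as its own option and order by rate: Lab Y/tier1 19 > Lab T/tier1 18 > Lab P/tier1 14 > Lab T/tier2 7 > Lab Y/tier2 5 > Lab P/tier2 3.
Fill Lab Y tier1 block (10 at 19) → 3 left.
Lab T tier1 at 18: only 3 left, fill 3.
Total = 19×10 + 18×3 = 244.

244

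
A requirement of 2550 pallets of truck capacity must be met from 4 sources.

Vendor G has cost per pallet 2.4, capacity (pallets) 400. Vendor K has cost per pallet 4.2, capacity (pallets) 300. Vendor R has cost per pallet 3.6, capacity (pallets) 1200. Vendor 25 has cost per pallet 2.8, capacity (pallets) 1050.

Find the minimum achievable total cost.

Fill from the cheapest source first.
Take 400 from Vendor G at 2.4 → need 2150 more.
Take 1050 from Vendor 25 at 2.8 → need 1100 more.
Vendor R (3.6): take the remaining 1100 → done.
Vendor K: unused.
Cost = 400×2.4 + 1050×2.8 + 1100×3.6 = 7860.

7860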